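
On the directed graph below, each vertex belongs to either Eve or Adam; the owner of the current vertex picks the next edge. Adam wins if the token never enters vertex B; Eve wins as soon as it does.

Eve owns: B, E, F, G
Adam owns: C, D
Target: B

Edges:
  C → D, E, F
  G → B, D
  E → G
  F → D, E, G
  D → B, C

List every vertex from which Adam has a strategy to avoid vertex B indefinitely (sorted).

A0 = {B}
A1: add {G} — G (Eve) has G→B.
A2: add {E, F} — E (Eve) has E→G; F (Eve) has F→G.
A3 = A2; e.g. C (Adam) can still go to D. Fixed point.
Eve's attractor = {B, E, F, G}; Adam avoids the target exactly from the complement.

C, D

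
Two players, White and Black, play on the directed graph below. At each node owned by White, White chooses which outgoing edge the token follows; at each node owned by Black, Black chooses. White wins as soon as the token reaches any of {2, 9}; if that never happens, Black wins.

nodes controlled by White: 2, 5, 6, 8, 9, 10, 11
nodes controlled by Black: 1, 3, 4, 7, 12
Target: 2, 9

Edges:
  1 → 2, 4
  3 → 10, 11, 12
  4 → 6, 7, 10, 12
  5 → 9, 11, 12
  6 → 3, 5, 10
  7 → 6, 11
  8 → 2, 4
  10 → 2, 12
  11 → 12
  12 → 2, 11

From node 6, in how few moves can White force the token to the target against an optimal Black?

A0 = {2, 9}
A1: add {5, 8, 10} — 5 (White) has 5→9; 8 (White) has 8→2; 10 (White) has 10→2.
A2: add {6} — 6 (White) has 6→5.
A3 = A2; e.g. 1 (Black) can still go to 4. Fixed point.
6 enters the attractor at level 2, so White can force the target in 2 moves from there.

2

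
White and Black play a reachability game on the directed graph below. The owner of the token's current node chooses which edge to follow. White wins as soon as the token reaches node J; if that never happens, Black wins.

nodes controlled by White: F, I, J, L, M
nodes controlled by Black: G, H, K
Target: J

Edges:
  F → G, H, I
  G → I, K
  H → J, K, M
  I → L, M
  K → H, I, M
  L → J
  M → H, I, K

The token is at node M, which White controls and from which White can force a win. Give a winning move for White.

I

A0 = {J}
A1: add {L} — L (White) has L→J.
A2: add {I} — I (White) has I→L.
A3: add {F, M} — F (White) has F→I; M (White) has M→I.
A4 = A3; e.g. G (Black) can still go to K. Fixed point.
From M, successor I is in the attractor (rank 2); the other successors H, K are not.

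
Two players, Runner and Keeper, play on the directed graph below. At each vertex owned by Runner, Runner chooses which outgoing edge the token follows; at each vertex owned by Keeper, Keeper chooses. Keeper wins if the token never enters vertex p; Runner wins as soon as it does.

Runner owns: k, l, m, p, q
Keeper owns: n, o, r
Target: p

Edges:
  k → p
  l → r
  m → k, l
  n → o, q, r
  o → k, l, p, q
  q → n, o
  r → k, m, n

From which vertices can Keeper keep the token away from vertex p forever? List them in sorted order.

A0 = {p}
A1: add {k} — k (Runner) has k→p.
A2: add {m} — m (Runner) has m→k.
A3 = A2; e.g. l (Runner) has no edge into A2. Fixed point.
Runner's attractor = {k, m, p}; Keeper avoids the target exactly from the complement.

l, n, o, q, r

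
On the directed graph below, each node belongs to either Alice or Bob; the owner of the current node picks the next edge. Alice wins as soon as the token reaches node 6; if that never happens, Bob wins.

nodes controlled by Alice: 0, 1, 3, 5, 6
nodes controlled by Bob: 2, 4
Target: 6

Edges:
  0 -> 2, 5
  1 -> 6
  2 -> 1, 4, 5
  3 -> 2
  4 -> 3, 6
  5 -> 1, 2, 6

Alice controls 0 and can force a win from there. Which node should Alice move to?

A0 = {6}
A1: add {1, 5} — 1 (Alice) has 1→6; 5 (Alice) has 5→6.
A2: add {0} — 0 (Alice) has 0→5.
A3 = A2; e.g. 2 (Bob) can still go to 4. Fixed point.
From 0, successor 5 is in the attractor (rank 1); the other successor 2 is not.

5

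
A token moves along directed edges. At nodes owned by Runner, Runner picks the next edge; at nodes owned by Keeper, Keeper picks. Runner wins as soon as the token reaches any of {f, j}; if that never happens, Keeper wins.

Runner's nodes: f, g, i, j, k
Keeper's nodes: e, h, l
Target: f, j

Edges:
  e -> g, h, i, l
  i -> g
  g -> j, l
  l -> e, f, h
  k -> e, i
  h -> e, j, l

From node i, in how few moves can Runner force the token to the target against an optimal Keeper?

A0 = {f, j}
A1: add {g} — g (Runner) has g→j.
A2: add {i} — i (Runner) has i→g.
i enters the attractor at level 2, so Runner can force the target in 2 moves from there.

2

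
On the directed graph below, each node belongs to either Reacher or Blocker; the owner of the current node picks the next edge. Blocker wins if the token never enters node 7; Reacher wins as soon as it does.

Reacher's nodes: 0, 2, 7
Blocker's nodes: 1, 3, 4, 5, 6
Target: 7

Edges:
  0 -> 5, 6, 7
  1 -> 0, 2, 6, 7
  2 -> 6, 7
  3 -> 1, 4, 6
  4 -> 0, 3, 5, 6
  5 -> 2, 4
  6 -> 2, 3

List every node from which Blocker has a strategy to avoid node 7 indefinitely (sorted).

A0 = {7}
A1: add {0, 2} — 0 (Reacher) has 0→7; 2 (Reacher) has 2→7.
A2 = A1; e.g. 1 (Blocker) can still go to 6. Fixed point.
Reacher's attractor = {0, 2, 7}; Blocker avoids the target exactly from the complement.

1, 3, 4, 5, 6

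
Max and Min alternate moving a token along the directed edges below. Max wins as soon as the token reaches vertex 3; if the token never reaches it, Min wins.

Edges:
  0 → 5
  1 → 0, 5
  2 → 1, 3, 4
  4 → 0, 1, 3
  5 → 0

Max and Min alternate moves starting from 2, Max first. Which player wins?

Max

Track states (vertex, player-to-move).
A0 = {(3,Max), (3,Min)}
A1: add {(2,Max), (4,Max)}.
(2,Max) ∈ A1 ⇒ Max forces the target.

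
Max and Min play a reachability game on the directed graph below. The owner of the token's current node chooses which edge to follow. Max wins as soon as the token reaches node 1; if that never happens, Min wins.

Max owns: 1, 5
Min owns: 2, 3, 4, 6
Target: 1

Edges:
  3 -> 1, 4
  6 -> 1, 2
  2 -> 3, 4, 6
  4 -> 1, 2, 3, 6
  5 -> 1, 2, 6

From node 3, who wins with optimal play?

Min

A0 = {1}
A1: add {5} — 5 (Max) has 5→1.
A2 = A1; e.g. 2 (Min) can still go to 3. Fixed point.
3 never enters the attractor, so Min can avoid the target forever.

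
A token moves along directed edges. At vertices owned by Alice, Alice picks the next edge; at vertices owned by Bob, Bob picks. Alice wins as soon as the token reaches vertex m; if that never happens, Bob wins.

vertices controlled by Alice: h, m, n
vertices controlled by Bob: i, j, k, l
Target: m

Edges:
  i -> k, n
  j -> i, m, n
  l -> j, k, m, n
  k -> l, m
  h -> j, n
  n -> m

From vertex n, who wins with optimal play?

Alice

A0 = {m}
A1: add {n} — n (Alice) has n→m.
n ∈ A1, so Alice can force the target.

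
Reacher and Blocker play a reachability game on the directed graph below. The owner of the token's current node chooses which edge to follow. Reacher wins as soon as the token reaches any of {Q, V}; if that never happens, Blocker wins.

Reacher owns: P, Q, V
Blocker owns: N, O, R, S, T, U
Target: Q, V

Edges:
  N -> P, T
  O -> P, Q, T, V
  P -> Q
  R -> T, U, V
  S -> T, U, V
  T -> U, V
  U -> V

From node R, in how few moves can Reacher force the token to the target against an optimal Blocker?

A0 = {Q, V}
A1: add {P, U} — P (Reacher) has P→Q; U (Blocker): all of {V} already in.
A2: add {T} — T (Blocker): all of {U, V} already in.
A3: add {N, O, R, S} — N (Blocker): all of {P, T} already in; O (Blocker): all of {P, Q, T, V} already in; R (Blocker): all of {T, U, V} already in; S (Blocker): all of {T, U, V} already in.
A3 = all vertices. Fixed point.
R enters the attractor at level 3, so Reacher can force the target in 3 moves from there.

3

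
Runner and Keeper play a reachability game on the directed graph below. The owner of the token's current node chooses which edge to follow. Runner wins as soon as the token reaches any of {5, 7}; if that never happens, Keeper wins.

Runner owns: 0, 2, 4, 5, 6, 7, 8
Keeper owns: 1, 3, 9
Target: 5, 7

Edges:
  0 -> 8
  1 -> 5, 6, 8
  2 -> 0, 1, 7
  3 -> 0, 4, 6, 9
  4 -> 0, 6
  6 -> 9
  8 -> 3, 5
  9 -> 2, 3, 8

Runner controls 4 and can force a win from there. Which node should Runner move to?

0

A0 = {5, 7}
A1: add {2, 8} — 2 (Runner) has 2→7; 8 (Runner) has 8→5.
A2: add {0} — 0 (Runner) has 0→8.
A3: add {4} — 4 (Runner) has 4→0.
A4 = A3; e.g. 1 (Keeper) can still go to 6. Fixed point.
From 4, successor 0 is in the attractor (rank 2); the other successor 6 is not.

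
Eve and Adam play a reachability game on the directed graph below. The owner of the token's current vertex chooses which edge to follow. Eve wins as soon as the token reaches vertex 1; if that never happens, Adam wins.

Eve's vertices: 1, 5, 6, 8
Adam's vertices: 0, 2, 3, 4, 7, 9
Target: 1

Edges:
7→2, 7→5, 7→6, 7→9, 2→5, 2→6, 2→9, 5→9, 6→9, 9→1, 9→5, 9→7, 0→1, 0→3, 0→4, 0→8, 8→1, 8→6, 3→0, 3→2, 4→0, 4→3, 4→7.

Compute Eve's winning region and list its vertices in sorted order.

A0 = {1}
A1: add {8} — 8 (Eve) has 8→1.
A2 = A1; e.g. 0 (Adam) can still go to 3. Fixed point.
Eve's winning region = {1, 8}.

1, 8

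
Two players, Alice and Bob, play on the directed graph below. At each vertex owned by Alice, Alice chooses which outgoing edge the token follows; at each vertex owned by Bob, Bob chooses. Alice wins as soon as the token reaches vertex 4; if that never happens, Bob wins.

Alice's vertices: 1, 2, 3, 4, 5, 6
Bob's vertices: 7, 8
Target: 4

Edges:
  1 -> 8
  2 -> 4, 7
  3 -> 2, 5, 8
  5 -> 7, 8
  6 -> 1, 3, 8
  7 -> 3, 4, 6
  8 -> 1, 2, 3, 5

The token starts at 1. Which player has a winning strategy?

Bob

A0 = {4}
A1: add {2} — 2 (Alice) has 2→4.
A2: add {3} — 3 (Alice) has 3→2.
A3: add {6} — 6 (Alice) has 6→3.
A4: add {7} — 7 (Bob): all of {3, 4, 6} already in.
A5: add {5} — 5 (Alice) has 5→7.
A6 = A5; e.g. 1 (Alice) has no edge into A5. Fixed point.
1 never enters the attractor, so Bob can avoid the target forever.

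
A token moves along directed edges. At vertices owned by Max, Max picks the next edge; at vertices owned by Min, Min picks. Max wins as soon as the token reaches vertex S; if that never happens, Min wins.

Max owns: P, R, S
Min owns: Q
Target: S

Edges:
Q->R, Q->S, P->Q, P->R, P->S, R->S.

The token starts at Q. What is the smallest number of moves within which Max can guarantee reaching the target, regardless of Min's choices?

2

A0 = {S}
A1: add {P, R} — P (Max) has P→S; R (Max) has R→S.
A2: add {Q} — Q (Min): all of {R, S} already in.
A2 = all vertices. Fixed point.
Q enters the attractor at level 2, so Max can force the target in 2 moves from there.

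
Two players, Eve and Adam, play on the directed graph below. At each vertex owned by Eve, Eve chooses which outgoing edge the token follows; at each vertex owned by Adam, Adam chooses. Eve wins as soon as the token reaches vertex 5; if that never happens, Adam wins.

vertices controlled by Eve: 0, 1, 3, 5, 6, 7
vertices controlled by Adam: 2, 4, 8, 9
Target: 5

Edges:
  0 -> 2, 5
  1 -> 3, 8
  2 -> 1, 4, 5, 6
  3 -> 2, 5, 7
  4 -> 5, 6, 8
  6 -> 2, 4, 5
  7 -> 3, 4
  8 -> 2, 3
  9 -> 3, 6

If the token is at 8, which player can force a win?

A0 = {5}
A1: add {0, 3, 6} — 0 (Eve) has 0→5; 3 (Eve) has 3→5; 6 (Eve) has 6→5.
A2: add {1, 7, 9} — 1 (Eve) has 1→3; 7 (Eve) has 7→3; 9 (Adam): all of {3, 6} already in.
A3 = A2; e.g. 2 (Adam) can still go to 4. Fixed point.
8 never enters the attractor, so Adam can avoid the target forever.

Adam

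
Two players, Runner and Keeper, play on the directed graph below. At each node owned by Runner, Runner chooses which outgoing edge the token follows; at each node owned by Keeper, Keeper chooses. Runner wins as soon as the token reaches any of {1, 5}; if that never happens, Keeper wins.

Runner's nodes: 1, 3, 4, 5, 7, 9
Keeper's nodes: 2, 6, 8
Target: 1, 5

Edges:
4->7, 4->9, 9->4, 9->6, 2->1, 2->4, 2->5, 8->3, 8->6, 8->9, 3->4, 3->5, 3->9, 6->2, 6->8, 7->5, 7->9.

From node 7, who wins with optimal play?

Runner

A0 = {1, 5}
A1: add {3, 7} — 3 (Runner) has 3→5; 7 (Runner) has 7→5.
7 ∈ A1, so Runner can force the target.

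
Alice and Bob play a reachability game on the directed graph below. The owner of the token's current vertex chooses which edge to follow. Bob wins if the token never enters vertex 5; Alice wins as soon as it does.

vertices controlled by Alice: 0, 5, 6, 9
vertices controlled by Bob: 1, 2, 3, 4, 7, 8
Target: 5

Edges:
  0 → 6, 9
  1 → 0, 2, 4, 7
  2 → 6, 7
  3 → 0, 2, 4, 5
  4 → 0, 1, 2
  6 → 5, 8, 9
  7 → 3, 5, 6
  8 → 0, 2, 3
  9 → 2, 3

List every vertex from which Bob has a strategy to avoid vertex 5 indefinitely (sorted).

A0 = {5}
A1: add {6} — 6 (Alice) has 6→5.
A2: add {0} — 0 (Alice) has 0→6.
A3 = A2; e.g. 1 (Bob) can still go to 2. Fixed point.
Alice's attractor = {0, 5, 6}; Bob avoids the target exactly from the complement.

1, 2, 3, 4, 7, 8, 9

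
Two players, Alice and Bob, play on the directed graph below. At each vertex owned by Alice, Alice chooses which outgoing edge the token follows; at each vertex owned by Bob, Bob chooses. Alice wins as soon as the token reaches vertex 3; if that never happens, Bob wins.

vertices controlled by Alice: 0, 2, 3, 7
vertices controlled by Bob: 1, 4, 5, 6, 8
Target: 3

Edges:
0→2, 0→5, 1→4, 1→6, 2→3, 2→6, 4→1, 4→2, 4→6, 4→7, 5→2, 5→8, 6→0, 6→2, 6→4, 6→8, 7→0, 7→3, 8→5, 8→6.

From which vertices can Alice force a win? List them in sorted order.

0, 2, 3, 7

A0 = {3}
A1: add {2, 7} — 2 (Alice) has 2→3; 7 (Alice) has 7→3.
A2: add {0} — 0 (Alice) has 0→2.
A3 = A2; e.g. 1 (Bob) can still go to 4. Fixed point.
Alice's winning region = {0, 2, 3, 7}.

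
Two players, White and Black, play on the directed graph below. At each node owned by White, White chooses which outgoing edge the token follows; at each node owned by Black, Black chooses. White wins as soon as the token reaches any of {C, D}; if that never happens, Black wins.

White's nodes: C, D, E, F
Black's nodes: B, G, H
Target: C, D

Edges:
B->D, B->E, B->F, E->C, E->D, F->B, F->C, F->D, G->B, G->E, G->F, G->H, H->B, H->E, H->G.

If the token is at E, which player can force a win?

White

A0 = {C, D}
A1: add {E, F} — E (White) has E→C; F (White) has F→C.
E ∈ A1, so White can force the target.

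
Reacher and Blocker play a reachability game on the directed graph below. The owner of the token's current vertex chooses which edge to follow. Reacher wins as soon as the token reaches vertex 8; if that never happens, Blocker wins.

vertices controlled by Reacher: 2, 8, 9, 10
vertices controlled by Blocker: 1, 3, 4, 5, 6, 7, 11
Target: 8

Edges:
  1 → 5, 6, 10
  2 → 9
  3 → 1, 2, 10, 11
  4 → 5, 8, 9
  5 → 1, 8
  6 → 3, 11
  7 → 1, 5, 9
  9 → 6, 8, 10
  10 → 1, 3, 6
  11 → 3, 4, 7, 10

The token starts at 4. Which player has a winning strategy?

A0 = {8}
A1: add {9} — 9 (Reacher) has 9→8.
A2: add {2} — 2 (Reacher) has 2→9.
A3 = A2; e.g. 1 (Blocker) can still go to 5. Fixed point.
4 never enters the attractor, so Blocker can avoid the target forever.

Blocker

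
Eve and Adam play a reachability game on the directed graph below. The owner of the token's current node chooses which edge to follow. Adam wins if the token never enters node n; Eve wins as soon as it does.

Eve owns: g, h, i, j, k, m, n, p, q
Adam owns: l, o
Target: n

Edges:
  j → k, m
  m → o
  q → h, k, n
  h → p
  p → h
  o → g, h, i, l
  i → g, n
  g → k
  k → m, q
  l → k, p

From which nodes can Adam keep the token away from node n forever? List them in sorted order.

h, l, m, o, p

A0 = {n}
A1: add {i, q} — i (Eve) has i→n; q (Eve) has q→n.
A2: add {k} — k (Eve) has k→q.
A3: add {g, j} — g (Eve) has g→k; j (Eve) has j→k.
A4 = A3; e.g. h (Eve) has no edge into A3. Fixed point.
Eve's attractor = {g, i, j, k, n, q}; Adam avoids the target exactly from the complement.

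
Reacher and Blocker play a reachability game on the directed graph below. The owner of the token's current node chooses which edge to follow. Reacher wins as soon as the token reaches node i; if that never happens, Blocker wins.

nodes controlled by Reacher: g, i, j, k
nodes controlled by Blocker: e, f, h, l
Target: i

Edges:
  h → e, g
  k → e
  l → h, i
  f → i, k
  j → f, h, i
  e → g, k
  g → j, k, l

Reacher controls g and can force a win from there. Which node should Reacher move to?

A0 = {i}
A1: add {j} — j (Reacher) has j→i.
A2: add {g} — g (Reacher) has g→j.
A3 = A2; e.g. e (Blocker) can still go to k. Fixed point.
From g, successor j is in the attractor (rank 1); the other successors k, l are not.

j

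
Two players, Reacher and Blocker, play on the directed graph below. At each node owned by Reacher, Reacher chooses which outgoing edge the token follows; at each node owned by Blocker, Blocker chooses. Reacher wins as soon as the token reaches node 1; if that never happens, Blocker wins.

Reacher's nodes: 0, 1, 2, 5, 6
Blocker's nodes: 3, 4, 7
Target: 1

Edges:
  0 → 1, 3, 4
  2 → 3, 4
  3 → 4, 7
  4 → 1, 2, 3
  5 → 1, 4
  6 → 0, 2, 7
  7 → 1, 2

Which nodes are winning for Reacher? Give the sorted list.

0, 1, 5, 6

A0 = {1}
A1: add {0, 5} — 0 (Reacher) has 0→1; 5 (Reacher) has 5→1.
A2: add {6} — 6 (Reacher) has 6→0.
A3 = A2; e.g. 2 (Reacher) has no edge into A2. Fixed point.
Reacher's winning region = {0, 1, 5, 6}.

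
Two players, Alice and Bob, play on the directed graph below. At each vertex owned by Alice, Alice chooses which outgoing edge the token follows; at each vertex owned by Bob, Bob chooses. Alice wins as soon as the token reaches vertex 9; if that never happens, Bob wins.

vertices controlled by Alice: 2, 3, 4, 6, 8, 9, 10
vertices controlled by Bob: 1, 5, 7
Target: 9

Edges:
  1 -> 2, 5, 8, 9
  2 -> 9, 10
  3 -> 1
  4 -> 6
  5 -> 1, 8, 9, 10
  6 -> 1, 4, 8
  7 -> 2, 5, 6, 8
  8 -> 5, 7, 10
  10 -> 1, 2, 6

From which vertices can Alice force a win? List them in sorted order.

2, 4, 6, 8, 9, 10

A0 = {9}
A1: add {2} — 2 (Alice) has 2→9.
A2: add {10} — 10 (Alice) has 10→2.
A3: add {8} — 8 (Alice) has 8→10.
A4: add {6} — 6 (Alice) has 6→8.
A5: add {4} — 4 (Alice) has 4→6.
A6 = A5; e.g. 1 (Bob) can still go to 5. Fixed point.
Alice's winning region = {2, 4, 6, 8, 9, 10}.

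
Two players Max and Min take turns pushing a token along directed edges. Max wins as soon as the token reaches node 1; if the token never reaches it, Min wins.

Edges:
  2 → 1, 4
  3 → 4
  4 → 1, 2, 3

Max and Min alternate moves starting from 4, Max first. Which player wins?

Max

Track states (vertex, player-to-move).
A0 = {(1,Max), (1,Min)}
A1: add {(2,Max), (4,Max)}.
(4,Max) ∈ A1 ⇒ Max forces the target.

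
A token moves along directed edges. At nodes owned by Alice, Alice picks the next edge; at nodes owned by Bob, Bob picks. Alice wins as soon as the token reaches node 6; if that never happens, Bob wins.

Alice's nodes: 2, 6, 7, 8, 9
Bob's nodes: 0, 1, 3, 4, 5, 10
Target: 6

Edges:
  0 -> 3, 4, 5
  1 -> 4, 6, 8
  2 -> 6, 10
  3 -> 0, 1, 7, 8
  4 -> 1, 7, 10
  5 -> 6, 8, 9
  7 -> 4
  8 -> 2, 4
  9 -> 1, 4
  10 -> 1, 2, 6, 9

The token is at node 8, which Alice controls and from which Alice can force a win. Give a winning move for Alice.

2

A0 = {6}
A1: add {2} — 2 (Alice) has 2→6.
A2: add {8} — 8 (Alice) has 8→2.
A3 = A2; e.g. 0 (Bob) can still go to 3. Fixed point.
From 8, successor 2 is in the attractor (rank 1); the other successor 4 is not.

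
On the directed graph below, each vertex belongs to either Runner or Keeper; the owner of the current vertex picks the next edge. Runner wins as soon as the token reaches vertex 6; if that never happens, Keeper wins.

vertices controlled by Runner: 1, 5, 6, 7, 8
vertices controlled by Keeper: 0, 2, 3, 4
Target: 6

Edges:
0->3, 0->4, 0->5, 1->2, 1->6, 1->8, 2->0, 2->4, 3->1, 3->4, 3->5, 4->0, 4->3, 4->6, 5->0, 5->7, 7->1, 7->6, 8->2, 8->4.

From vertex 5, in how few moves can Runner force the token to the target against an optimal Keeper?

A0 = {6}
A1: add {1, 7} — 1 (Runner) has 1→6; 7 (Runner) has 7→6.
A2: add {5} — 5 (Runner) has 5→7.
A3 = A2; e.g. 0 (Keeper) can still go to 3. Fixed point.
5 enters the attractor at level 2, so Runner can force the target in 2 moves from there.

2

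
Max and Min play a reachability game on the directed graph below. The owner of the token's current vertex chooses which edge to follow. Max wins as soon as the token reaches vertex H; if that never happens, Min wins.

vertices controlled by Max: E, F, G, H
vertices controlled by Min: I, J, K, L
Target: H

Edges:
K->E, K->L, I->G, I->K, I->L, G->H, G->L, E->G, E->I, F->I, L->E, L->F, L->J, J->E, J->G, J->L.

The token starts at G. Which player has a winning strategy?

A0 = {H}
A1: add {G} — G (Max) has G→H.
G ∈ A1, so Max can force the target.

Max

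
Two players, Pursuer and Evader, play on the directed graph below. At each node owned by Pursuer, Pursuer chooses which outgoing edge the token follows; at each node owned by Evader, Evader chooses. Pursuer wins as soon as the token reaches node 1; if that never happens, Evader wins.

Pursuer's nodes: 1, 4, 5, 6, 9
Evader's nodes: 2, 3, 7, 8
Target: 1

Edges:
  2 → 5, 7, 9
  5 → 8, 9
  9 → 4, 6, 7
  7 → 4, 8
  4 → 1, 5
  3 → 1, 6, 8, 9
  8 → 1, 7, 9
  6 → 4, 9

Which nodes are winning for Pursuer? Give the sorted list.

A0 = {1}
A1: add {4} — 4 (Pursuer) has 4→1.
A2: add {6, 9} — 6 (Pursuer) has 6→4; 9 (Pursuer) has 9→4.
A3: add {5} — 5 (Pursuer) has 5→9.
A4 = A3; e.g. 2 (Evader) can still go to 7. Fixed point.
Pursuer's winning region = {1, 4, 5, 6, 9}.

1, 4, 5, 6, 9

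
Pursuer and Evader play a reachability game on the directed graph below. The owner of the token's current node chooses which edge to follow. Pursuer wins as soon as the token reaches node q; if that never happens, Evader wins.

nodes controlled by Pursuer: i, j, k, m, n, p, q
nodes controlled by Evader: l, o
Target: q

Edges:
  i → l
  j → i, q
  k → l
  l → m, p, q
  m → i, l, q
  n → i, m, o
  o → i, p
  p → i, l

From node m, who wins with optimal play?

A0 = {q}
A1: add {j, m} — j (Pursuer) has j→q; m (Pursuer) has m→q.
m ∈ A1, so Pursuer can force the target.

Pursuer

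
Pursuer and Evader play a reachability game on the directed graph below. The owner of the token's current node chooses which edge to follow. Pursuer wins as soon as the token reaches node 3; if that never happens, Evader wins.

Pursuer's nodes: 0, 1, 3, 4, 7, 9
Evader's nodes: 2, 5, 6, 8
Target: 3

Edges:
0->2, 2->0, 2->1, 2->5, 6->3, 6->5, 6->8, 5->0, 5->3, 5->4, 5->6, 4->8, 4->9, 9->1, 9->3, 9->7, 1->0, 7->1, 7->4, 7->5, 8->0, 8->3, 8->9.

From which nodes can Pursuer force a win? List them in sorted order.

3, 4, 7, 9

A0 = {3}
A1: add {9} — 9 (Pursuer) has 9→3.
A2: add {4} — 4 (Pursuer) has 4→9.
A3: add {7} — 7 (Pursuer) has 7→4.
A4 = A3; e.g. 0 (Pursuer) has no edge into A3. Fixed point.
Pursuer's winning region = {3, 4, 7, 9}.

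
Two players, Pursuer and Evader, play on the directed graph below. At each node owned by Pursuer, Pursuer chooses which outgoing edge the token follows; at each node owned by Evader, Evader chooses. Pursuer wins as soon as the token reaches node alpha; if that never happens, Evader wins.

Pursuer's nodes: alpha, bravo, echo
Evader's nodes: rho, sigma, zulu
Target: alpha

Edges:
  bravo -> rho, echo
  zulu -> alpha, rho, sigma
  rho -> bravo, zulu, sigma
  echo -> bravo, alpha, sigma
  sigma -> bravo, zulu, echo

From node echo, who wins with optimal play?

Pursuer

A0 = {alpha}
A1: add {echo} — echo (Pursuer) has echo→alpha.
echo ∈ A1, so Pursuer can force the target.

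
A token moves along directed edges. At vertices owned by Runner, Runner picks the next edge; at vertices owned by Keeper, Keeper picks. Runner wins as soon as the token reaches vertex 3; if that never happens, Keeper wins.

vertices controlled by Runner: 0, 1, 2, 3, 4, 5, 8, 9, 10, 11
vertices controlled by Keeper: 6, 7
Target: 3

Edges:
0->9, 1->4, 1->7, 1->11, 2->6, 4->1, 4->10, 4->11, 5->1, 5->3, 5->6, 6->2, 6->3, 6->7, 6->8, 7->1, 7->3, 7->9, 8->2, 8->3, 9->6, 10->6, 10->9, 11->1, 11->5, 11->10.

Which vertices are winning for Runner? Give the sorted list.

A0 = {3}
A1: add {5, 8} — 5 (Runner) has 5→3; 8 (Runner) has 8→3.
A2: add {11} — 11 (Runner) has 11→5.
A3: add {1, 4} — 1 (Runner) has 1→11; 4 (Runner) has 4→11.
A4 = A3; e.g. 0 (Runner) has no edge into A3. Fixed point.
Runner's winning region = {1, 3, 4, 5, 8, 11}.

1, 3, 4, 5, 8, 11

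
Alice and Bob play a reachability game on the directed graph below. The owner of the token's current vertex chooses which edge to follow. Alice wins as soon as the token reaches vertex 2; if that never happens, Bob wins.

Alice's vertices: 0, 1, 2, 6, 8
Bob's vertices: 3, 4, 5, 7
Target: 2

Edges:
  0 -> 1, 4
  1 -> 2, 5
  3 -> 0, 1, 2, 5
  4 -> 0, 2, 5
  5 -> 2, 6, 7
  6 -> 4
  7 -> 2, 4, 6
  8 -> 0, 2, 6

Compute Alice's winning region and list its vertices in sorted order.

0, 1, 2, 8

A0 = {2}
A1: add {1, 8} — 1 (Alice) has 1→2; 8 (Alice) has 8→2.
A2: add {0} — 0 (Alice) has 0→1.
A3 = A2; e.g. 3 (Bob) can still go to 5. Fixed point.
Alice's winning region = {0, 1, 2, 8}.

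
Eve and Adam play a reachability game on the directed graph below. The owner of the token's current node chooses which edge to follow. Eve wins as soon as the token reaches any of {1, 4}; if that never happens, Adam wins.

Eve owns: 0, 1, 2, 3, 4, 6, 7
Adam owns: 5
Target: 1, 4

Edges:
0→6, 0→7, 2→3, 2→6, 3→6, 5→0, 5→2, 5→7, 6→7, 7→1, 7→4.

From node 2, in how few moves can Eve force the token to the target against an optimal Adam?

3

A0 = {1, 4}
A1: add {7} — 7 (Eve) has 7→1.
A2: add {0, 6} — 0 (Eve) has 0→7; 6 (Eve) has 6→7.
A3: add {2, 3} — 2 (Eve) has 2→6; 3 (Eve) has 3→6.
2 enters the attractor at level 3, so Eve can force the target in 3 moves from there.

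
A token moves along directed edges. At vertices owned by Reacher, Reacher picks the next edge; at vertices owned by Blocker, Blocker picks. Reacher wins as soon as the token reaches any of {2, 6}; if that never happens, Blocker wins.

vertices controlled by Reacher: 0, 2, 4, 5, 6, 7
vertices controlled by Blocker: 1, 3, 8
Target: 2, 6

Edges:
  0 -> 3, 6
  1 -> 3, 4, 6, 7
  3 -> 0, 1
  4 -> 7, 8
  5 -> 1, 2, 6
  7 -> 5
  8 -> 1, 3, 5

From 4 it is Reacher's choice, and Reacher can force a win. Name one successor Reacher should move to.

7

A0 = {2, 6}
A1: add {0, 5} — 0 (Reacher) has 0→6; 5 (Reacher) has 5→2.
A2: add {7} — 7 (Reacher) has 7→5.
A3: add {4} — 4 (Reacher) has 4→7.
A4 = A3; e.g. 1 (Blocker) can still go to 3. Fixed point.
From 4, successor 7 is in the attractor (rank 2); the other successor 8 is not.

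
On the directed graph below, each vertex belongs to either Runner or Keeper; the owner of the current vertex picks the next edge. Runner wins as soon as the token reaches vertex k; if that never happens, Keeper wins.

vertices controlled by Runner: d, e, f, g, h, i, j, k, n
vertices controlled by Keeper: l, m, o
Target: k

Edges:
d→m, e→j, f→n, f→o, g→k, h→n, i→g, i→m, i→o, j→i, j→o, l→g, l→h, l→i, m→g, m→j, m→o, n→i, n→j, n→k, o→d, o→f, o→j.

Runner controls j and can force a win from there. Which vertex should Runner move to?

A0 = {k}
A1: add {g, n} — g (Runner) has g→k; n (Runner) has n→k.
A2: add {f, h, i} — f (Runner) has f→n; h (Runner) has h→n; i (Runner) has i→g.
A3: add {j, l} — j (Runner) has j→i; l (Keeper): all of {g, h, i} already in.
A4: add {e} — e (Runner) has e→j.
A5 = A4; e.g. d (Runner) has no edge into A4. Fixed point.
From j, successor i is in the attractor (rank 2); the other successor o is not.

i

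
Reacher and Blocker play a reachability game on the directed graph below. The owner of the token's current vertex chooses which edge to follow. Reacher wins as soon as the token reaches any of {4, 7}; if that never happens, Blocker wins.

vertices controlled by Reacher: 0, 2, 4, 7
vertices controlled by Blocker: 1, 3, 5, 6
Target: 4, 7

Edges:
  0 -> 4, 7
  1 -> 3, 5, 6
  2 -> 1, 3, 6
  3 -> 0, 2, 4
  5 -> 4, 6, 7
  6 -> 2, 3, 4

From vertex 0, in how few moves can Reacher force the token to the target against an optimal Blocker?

A0 = {4, 7}
A1: add {0} — 0 (Reacher) has 0→4.
A2 = A1; e.g. 1 (Blocker) can still go to 3. Fixed point.
0 enters the attractor at level 1, so Reacher can force the target in 1 move from there.

1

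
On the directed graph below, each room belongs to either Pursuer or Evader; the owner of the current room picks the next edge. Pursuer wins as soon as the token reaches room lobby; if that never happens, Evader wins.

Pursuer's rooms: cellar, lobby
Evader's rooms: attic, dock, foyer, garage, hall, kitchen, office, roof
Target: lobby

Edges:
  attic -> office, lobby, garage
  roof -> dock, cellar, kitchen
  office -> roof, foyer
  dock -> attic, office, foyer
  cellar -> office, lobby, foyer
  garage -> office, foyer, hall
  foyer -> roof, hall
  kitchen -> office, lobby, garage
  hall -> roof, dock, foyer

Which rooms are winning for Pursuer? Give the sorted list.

cellar, lobby

A0 = {lobby}
A1: add {cellar} — cellar (Pursuer) has cellar→lobby.
A2 = A1; e.g. attic (Evader) can still go to office. Fixed point.
Pursuer's winning region = {cellar, lobby}.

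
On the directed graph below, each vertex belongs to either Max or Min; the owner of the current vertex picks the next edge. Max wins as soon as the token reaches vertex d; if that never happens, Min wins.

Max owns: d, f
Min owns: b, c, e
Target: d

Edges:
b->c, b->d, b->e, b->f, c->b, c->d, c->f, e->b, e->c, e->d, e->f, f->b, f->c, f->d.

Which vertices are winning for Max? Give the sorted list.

d, f

A0 = {d}
A1: add {f} — f (Max) has f→d.
A2 = A1; e.g. b (Min) can still go to c. Fixed point.
Max's winning region = {d, f}.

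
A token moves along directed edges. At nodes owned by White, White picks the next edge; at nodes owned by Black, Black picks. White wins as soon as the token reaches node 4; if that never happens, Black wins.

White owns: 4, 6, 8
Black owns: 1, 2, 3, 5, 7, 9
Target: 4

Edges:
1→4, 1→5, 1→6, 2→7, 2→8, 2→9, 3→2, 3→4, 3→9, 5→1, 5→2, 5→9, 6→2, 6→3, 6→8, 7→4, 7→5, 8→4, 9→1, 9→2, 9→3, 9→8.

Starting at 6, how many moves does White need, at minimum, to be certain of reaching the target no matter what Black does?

2

A0 = {4}
A1: add {8} — 8 (White) has 8→4.
A2: add {6} — 6 (White) has 6→8.
A3 = A2; e.g. 1 (Black) can still go to 5. Fixed point.
6 enters the attractor at level 2, so White can force the target in 2 moves from there.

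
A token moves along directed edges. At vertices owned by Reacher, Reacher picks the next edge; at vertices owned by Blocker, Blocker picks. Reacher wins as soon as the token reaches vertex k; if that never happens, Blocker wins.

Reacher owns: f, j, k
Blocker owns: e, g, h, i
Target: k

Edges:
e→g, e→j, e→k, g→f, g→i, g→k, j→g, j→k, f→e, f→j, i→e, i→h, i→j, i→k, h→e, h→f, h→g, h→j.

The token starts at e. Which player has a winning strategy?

Blocker

A0 = {k}
A1: add {j} — j (Reacher) has j→k.
A2: add {f} — f (Reacher) has f→j.
A3 = A2; e.g. e (Blocker) can still go to g. Fixed point.
e never enters the attractor, so Blocker can avoid the target forever.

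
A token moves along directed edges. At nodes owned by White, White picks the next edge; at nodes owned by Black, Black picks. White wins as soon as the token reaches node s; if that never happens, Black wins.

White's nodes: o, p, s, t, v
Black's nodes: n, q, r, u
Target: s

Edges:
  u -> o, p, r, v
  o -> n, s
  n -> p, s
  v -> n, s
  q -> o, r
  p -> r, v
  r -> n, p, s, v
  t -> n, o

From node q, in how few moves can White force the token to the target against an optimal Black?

A0 = {s}
A1: add {o, v} — o (White) has o→s; v (White) has v→s.
A2: add {p, t} — p (White) has p→v; t (White) has t→o.
A3: add {n} — n (Black): all of {p, s} already in.
A4: add {r} — r (Black): all of {n, p, s, v} already in.
A5: add {q, u} — q (Black): all of {o, r} already in; u (Black): all of {o, p, r, v} already in.
A5 = all vertices. Fixed point.
q enters the attractor at level 5, so White can force the target in 5 moves from there.

5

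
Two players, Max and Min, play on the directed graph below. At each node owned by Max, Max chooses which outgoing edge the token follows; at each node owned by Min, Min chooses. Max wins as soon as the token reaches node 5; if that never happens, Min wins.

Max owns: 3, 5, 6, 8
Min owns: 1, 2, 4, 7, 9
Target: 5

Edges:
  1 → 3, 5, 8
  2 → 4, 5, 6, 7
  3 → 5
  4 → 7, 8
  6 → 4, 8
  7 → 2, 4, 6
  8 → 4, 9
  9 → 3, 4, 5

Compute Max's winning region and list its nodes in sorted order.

A0 = {5}
A1: add {3} — 3 (Max) has 3→5.
A2 = A1; e.g. 1 (Min) can still go to 8. Fixed point.
Max's winning region = {3, 5}.

3, 5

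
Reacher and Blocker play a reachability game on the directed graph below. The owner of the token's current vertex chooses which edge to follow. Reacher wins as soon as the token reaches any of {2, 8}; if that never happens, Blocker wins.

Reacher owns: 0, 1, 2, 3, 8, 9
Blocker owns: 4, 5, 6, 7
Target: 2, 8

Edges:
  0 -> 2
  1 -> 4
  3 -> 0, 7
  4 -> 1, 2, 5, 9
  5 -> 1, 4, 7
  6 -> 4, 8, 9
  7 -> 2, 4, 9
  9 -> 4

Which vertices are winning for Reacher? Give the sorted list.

0, 2, 3, 8

A0 = {2, 8}
A1: add {0} — 0 (Reacher) has 0→2.
A2: add {3} — 3 (Reacher) has 3→0.
A3 = A2; e.g. 1 (Reacher) has no edge into A2. Fixed point.
Reacher's winning region = {0, 2, 3, 8}.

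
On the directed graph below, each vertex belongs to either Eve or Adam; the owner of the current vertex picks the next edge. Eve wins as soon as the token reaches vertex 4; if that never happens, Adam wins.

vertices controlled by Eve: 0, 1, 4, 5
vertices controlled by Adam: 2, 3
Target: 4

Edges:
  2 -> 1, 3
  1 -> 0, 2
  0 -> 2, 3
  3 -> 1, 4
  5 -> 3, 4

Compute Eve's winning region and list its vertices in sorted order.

4, 5

A0 = {4}
A1: add {5} — 5 (Eve) has 5→4.
A2 = A1; e.g. 0 (Eve) has no edge into A1. Fixed point.
Eve's winning region = {4, 5}.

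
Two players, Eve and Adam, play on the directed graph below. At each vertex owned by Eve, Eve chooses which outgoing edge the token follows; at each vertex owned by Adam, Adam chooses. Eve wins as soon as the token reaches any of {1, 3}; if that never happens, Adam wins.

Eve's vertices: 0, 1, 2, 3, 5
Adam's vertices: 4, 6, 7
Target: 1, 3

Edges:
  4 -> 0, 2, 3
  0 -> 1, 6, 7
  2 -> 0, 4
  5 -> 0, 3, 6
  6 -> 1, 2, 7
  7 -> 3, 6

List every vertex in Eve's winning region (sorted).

0, 1, 2, 3, 4, 5

A0 = {1, 3}
A1: add {0, 5} — 0 (Eve) has 0→1; 5 (Eve) has 5→3.
A2: add {2} — 2 (Eve) has 2→0.
A3: add {4} — 4 (Adam): all of {0, 2, 3} already in.
A4 = A3; e.g. 6 (Adam) can still go to 7. Fixed point.
Eve's winning region = {0, 1, 2, 3, 4, 5}.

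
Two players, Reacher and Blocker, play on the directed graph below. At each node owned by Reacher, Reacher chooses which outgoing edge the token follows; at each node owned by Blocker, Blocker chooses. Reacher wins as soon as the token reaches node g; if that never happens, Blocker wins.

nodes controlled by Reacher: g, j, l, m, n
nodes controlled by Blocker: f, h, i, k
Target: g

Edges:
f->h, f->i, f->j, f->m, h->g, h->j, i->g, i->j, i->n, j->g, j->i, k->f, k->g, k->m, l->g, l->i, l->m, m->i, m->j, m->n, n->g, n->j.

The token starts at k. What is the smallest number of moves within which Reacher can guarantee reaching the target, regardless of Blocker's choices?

4

A0 = {g}
A1: add {j, l, n} — j (Reacher) has j→g; l (Reacher) has l→g; n (Reacher) has n→g.
A2: add {h, i, m} — h (Blocker): all of {g, j} already in; i (Blocker): all of {g, j, n} already in; m (Reacher) has m→j.
A3: add {f} — f (Blocker): all of {h, i, j, m} already in.
A4: add {k} — k (Blocker): all of {f, g, m} already in.
A4 = all vertices. Fixed point.
k enters the attractor at level 4, so Reacher can force the target in 4 moves from there.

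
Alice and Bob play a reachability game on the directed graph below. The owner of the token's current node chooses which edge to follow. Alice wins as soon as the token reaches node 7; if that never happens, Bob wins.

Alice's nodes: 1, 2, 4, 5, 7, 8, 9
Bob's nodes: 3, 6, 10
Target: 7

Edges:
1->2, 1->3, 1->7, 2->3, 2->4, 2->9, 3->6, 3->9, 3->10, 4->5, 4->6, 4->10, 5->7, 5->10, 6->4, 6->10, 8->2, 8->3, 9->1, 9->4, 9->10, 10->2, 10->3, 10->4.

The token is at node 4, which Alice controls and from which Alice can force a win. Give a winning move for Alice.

A0 = {7}
A1: add {1, 5} — 1 (Alice) has 1→7; 5 (Alice) has 5→7.
A2: add {4, 9} — 4 (Alice) has 4→5; 9 (Alice) has 9→1.
A3: add {2} — 2 (Alice) has 2→4.
A4: add {8} — 8 (Alice) has 8→2.
A5 = A4; e.g. 3 (Bob) can still go to 6. Fixed point.
From 4, successor 5 is in the attractor (rank 1); the other successors 6, 10 are not.

5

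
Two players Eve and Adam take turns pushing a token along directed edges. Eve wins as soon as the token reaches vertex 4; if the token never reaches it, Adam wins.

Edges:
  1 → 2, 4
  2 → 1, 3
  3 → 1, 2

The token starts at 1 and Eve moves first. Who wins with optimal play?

Eve

Track states (vertex, player-to-move).
A0 = {(4,Eve), (4,Adam)}
A1: add {(1,Eve)}.
(1,Eve) ∈ A1 ⇒ Eve forces the target.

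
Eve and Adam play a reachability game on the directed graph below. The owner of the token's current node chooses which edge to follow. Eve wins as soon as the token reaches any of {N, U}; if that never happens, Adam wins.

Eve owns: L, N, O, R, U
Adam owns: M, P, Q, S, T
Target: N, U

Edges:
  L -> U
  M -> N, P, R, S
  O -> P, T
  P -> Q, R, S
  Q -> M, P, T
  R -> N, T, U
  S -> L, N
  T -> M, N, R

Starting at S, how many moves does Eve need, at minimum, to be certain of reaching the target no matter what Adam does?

2

A0 = {N, U}
A1: add {L, R} — L (Eve) has L→U; R (Eve) has R→N.
A2: add {S} — S (Adam): all of {L, N} already in.
A3 = A2; e.g. M (Adam) can still go to P. Fixed point.
S enters the attractor at level 2, so Eve can force the target in 2 moves from there.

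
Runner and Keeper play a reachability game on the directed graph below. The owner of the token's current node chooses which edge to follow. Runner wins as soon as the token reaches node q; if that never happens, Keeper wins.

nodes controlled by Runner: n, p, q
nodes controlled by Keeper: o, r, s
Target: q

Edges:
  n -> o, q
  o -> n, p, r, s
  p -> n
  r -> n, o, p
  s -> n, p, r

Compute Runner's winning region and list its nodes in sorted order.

n, p, q

A0 = {q}
A1: add {n} — n (Runner) has n→q.
A2: add {p} — p (Runner) has p→n.
A3 = A2; e.g. o (Keeper) can still go to r. Fixed point.
Runner's winning region = {n, p, q}.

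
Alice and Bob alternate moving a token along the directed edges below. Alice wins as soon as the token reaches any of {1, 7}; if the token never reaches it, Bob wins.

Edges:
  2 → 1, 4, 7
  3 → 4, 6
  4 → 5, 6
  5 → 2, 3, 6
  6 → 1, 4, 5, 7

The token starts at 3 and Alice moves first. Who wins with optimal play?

Track states (vertex, player-to-move).
A0 = {(1,Alice), (1,Bob), (7,Alice), (7,Bob)}
A1: add {(2,Alice), (6,Alice)}.
A2 = A1; e.g. (2,Bob) stays out. (3,Alice) never enters ⇒ Bob avoids the target.

Bob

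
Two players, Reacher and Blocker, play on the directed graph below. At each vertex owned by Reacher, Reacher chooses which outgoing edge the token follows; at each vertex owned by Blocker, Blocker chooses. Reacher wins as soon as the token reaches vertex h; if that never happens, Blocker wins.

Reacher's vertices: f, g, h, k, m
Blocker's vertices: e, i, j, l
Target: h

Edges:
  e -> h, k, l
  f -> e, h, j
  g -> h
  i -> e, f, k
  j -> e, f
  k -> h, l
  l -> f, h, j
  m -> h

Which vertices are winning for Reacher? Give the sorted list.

f, g, h, k, m

A0 = {h}
A1: add {f, g, k, m} — f (Reacher) has f→h; g (Reacher) has g→h; k (Reacher) has k→h; m (Reacher) has m→h.
A2 = A1; e.g. e (Blocker) can still go to l. Fixed point.
Reacher's winning region = {f, g, h, k, m}.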